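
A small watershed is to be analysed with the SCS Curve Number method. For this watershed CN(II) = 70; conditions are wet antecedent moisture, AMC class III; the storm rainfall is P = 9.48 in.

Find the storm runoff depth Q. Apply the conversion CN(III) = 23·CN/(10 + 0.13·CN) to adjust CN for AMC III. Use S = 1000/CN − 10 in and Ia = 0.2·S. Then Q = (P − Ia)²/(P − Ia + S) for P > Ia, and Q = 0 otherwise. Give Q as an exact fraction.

CN(III) from CN(II)=70: (23·70)/(10 + 0.13·70) = 16100/191 ≈ 84.293
Retention S: 1000/CN − 10 with CN=84.293 → S = 300/161 ≈ 1.863 in
Ia = 0.2·(300/161) = 60/161 in ≈ 0.373 in
P − Ia = 9.480 − 0.373 = 36657/4025 ≈ 9.107 in (> 0, runoff occurs)
Q = (36657/4025)²/((36657/4025) + 300/161) = (1343735649/16200625)/(44157/4025) = 447911883/59243975 in ≈ 7.560 in

Q = 447911883/59243975 in ≈ 7.560 in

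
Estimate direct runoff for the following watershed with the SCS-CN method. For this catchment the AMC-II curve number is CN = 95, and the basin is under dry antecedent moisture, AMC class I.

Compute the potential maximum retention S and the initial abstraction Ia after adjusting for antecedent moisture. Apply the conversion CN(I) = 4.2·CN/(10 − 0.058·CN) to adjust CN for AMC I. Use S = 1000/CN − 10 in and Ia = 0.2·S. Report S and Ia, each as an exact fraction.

S = 500/399 in ≈ 1.253 in; Ia = 100/399 in ≈ 0.251 in

CN(I) from CN(II)=95: (4.2·95)/(10 − 0.058·95) = 39900/449 ≈ 88.864
Retention S: 1000/CN − 10 with CN=88.864 → S = 500/399 ≈ 1.253 in
Initial abstraction Ia = S/5 = (500/399)/5 = 100/399 ≈ 0.251 in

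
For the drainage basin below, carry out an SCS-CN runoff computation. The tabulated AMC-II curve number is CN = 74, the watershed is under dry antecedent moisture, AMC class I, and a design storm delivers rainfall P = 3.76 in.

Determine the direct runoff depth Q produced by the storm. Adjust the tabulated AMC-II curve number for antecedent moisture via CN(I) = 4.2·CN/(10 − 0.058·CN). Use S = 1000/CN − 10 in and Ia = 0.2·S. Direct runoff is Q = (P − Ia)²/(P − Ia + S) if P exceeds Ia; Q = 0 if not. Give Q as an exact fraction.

Q = 821664722/1972006575 in ≈ 0.417 in

Adjust CN=74 to AMC I: 4.2·74/(10 − 0.058·74) → (1554/5) ÷ (1427/250) = 77700/1427 ≈ 54.450
Retention S: 1000/CN − 10 with CN=54.450 → S = 6500/777 ≈ 8.366 in
Ia = 0.2S: 0.2·8.366 = 1.673 in (exactly 1300/777)
Excess rainfall: 3.760 − 1.673 = 2.087 in; P > Ia so Q > 0
Q = (40538/19425)²/((40538/19425) + 6500/777) = (1643329444/377330625)/(203038/19425) = 821664722/1972006575 in ≈ 0.417 in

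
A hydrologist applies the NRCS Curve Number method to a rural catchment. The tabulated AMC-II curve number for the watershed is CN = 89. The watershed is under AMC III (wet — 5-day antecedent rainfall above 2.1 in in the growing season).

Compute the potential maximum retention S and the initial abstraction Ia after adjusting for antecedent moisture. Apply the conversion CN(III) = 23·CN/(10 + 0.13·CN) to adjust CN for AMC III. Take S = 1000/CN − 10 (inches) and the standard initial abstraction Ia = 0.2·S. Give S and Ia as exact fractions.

S = 1100/2047 in ≈ 0.537 in; Ia = 220/2047 in ≈ 0.107 in

Adjust CN=89 to AMC III: 23·89/(10 + 0.13·89) → 2047 ÷ (2157/100) = 204700/2157 ≈ 94.900
Max retention: S = 1000/(204700/2157) − 10 = 1100/2047 in (≈ 0.537 in)
Initial abstraction Ia = S/5 = (1100/2047)/5 = 220/2047 ≈ 0.107 in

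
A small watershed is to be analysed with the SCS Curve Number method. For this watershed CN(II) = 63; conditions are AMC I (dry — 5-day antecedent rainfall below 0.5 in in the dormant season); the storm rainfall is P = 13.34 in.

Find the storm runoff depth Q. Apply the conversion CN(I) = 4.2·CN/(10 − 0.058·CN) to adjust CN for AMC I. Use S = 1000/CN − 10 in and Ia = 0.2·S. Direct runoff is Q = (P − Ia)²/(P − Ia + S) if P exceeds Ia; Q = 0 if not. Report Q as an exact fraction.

Adjust CN=63 to AMC I: 4.2·63/(10 − 0.058·63) → (1323/5) ÷ (3173/500) = 132300/3173 ≈ 41.696
Retention S: 1000/CN − 10 with CN=41.696 → S = 18500/1323 ≈ 13.983 in
Ia = 0.2S: 0.2·13.983 = 2.797 in (exactly 3700/1323)
Excess rainfall: 13.340 − 2.797 = 10.543 in; P > Ia so Q > 0
Q: (697441/66150)² ÷ (1622441/66150) = 486423948481/107324472150 in (≈ 4.532 in)

Q = 486423948481/107324472150 in ≈ 4.532 in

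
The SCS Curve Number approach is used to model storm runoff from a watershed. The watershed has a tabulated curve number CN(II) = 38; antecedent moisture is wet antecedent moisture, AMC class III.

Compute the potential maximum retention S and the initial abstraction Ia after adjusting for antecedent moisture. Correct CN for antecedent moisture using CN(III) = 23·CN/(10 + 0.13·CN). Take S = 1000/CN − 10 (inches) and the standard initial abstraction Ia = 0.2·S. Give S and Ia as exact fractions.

Adjust CN=38 to AMC III: 23·38/(10 + 0.13·38) → 874 ÷ (747/50) = 43700/747 ≈ 58.501
Retention S: 1000/CN − 10 with CN=58.501 → S = 3100/437 ≈ 7.094 in
Ia = 0.2·(3100/437) = 620/437 in ≈ 1.419 in

S = 3100/437 in ≈ 7.094 in; Ia = 620/437 in ≈ 1.419 in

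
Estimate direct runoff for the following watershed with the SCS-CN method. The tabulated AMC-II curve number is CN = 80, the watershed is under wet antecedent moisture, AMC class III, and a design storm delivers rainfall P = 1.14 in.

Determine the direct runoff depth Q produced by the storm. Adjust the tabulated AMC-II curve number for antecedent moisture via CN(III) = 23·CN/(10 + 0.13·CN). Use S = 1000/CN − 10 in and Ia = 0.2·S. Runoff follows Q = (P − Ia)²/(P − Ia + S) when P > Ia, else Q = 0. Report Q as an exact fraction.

Q = 1125721/2657650 in ≈ 0.424 in

Adjust CN=80 to AMC III: 23·80/(10 + 0.13·80) → 1840 ÷ (102/5) = 4600/51 ≈ 90.196
S = 1000/(4600/51) − 10 = 25/23 in ≈ 1.087 in
Ia = 0.2·(25/23) = 5/23 in ≈ 0.217 in
P − Ia = 1.140 − 0.217 = 1061/1150 ≈ 0.923 in (> 0, runoff occurs)
Runoff Q = (P−Ia)²/(P−Ia+S) = (0.923)²/(0.923+1.087) = 1125721/2657650 ≈ 0.424 in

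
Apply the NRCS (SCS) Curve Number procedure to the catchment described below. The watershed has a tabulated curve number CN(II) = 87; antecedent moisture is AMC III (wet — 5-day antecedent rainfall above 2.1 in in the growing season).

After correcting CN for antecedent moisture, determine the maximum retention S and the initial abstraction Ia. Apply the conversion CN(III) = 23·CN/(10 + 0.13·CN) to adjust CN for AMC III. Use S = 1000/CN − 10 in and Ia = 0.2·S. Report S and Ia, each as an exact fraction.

Adjust CN=87 to AMC III: 23·87/(10 + 0.13·87) → 2001 ÷ (2131/100) = 200100/2131 ≈ 93.900
S = 1000/(200100/2131) − 10 = 1300/2001 in ≈ 0.650 in
Ia = 0.2·(1300/2001) = 260/2001 in ≈ 0.130 in

S = 1300/2001 in ≈ 0.650 in; Ia = 260/2001 in ≈ 0.130 in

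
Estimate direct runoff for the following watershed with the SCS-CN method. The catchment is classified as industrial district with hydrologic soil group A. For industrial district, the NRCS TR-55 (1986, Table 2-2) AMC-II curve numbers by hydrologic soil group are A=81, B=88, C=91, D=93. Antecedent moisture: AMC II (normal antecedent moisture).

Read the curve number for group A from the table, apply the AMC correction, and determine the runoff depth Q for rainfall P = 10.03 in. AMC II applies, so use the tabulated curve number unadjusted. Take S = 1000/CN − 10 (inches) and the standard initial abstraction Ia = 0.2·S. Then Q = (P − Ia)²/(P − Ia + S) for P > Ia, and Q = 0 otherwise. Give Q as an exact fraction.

NRCS table: industrial district, soil group A → CN(II) = 81
Average conditions: CN = 81 (no AMC adjustment).
S = 1000/81 − 10 = 190/81 in ≈ 2.346 in
Ia = 0.2·(190/81) = 38/81 in ≈ 0.469 in
P − Ia = 10.030 − 0.469 = 77443/8100 ≈ 9.561 in (> 0, runoff occurs)
Q = (77443/8100)²/((77443/8100) + 190/81) = (5997418249/65610000)/(96443/8100) = 5997418249/781188300 in ≈ 7.677 in

Q = 5997418249/781188300 in ≈ 7.677 in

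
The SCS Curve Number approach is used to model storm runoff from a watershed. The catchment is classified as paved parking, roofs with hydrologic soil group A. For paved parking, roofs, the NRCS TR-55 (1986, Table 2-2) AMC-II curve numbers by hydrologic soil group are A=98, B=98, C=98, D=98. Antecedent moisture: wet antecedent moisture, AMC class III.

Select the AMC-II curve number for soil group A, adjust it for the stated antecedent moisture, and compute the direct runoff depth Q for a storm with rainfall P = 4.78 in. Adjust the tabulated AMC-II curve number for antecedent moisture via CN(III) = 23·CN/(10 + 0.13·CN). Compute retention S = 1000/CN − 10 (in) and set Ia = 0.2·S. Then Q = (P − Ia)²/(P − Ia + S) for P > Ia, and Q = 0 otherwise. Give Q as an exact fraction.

NRCS table: paved parking, roofs, soil group A → CN(II) = 98
CN(III) from CN(II)=98: (23·98)/(10 + 0.13·98) = 112700/1137 ≈ 99.120
Retention S: 1000/CN − 10 with CN=99.120 → S = 100/1127 ≈ 0.089 in
Initial abstraction Ia = S/5 = (100/1127)/5 = 20/1127 ≈ 0.018 in
P − Ia = 4.780 − 0.018 = 268353/56350 ≈ 4.762 in (> 0, runoff occurs)
Runoff Q = (P−Ia)²/(P−Ia+S) = (4.762)²/(4.762+0.089) = 72013332609/15403441550 ≈ 4.675 in

Q = 72013332609/15403441550 in ≈ 4.675 in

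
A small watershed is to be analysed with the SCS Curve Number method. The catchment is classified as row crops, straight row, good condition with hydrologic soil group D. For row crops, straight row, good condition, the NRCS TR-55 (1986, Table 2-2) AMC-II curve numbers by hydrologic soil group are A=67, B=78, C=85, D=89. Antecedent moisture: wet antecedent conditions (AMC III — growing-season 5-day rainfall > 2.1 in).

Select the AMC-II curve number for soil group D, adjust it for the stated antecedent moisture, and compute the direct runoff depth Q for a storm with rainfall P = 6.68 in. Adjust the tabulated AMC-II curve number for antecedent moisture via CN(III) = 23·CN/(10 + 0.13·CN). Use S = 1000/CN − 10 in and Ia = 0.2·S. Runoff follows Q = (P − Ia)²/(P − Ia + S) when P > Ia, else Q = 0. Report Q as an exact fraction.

Q = 113130649801/18619972575 in ≈ 6.076 in

NRCS table: row crops, straight row, good condition, soil group D → CN(II) = 89
Wet (AMC III): CN(III) = 23·89/(10 + 0.13·89) = 2047/(2157/100) = 204700/2157 ≈ 94.900
Retention S: 1000/CN − 10 with CN=94.900 → S = 1100/2047 ≈ 0.537 in
Ia = 0.2·(1100/2047) = 220/2047 in ≈ 0.107 in
Excess rainfall: 6.680 − 0.107 = 6.573 in; P > Ia so Q > 0
Runoff Q = (P−Ia)²/(P−Ia+S) = (6.573)²/(6.573+0.537) = 113130649801/18619972575 ≈ 6.076 in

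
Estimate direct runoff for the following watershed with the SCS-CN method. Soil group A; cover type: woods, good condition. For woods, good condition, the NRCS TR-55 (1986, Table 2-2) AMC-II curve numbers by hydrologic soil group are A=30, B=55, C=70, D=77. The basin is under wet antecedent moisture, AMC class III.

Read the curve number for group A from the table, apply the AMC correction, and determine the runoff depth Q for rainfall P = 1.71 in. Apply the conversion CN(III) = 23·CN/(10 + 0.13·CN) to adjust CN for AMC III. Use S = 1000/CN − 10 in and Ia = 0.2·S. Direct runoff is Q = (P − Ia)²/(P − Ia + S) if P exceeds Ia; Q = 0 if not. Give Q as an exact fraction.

NRCS table: woods, good condition, soil group A → CN(II) = 30
Adjust CN=30 to AMC III: 23·30/(10 + 0.13·30) → 690 ÷ (139/10) = 6900/139 ≈ 49.640
Retention S: 1000/CN − 10 with CN=49.640 → S = 700/69 ≈ 10.145 in
Initial abstraction Ia = S/5 = (700/69)/5 = 140/69 ≈ 2.029 in
P = 1.710 ≤ Ia = 2.029 in: entire storm abstracted, Q = 0.

Q = 0 in ≈ 0.000 in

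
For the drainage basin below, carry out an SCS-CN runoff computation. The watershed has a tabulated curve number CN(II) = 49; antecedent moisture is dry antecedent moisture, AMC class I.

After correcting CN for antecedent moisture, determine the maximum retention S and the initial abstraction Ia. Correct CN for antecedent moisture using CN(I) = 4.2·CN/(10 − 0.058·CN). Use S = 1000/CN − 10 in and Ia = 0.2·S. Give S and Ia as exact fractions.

S = 8500/343 in ≈ 24.781 in; Ia = 1700/343 in ≈ 4.956 in

Adjust CN=49 to AMC I: 4.2·49/(10 − 0.058·49) → (1029/5) ÷ (3579/500) = 34300/1193 ≈ 28.751
Max retention: S = 1000/(34300/1193) − 10 = 8500/343 in (≈ 24.781 in)
Initial abstraction Ia = S/5 = (8500/343)/5 = 1700/343 ≈ 4.956 in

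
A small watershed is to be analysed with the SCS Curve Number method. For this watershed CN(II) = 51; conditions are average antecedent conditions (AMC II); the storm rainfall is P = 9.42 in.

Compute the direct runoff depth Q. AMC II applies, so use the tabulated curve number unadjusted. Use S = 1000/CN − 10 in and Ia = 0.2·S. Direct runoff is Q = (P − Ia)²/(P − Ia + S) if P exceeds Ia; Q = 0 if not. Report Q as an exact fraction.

CN(II) = 51; AMC II needs no correction.
Max retention: S = 1000/51 − 10 = 490/51 in (≈ 9.608 in)
Initial abstraction Ia = S/5 = (490/51)/5 = 98/51 ≈ 1.922 in
Excess rainfall: 9.420 − 1.922 = 7.498 in; P > Ia so Q > 0
Q: (19121/2550)² ÷ (43621/2550) = 365612641/111233550 in (≈ 3.287 in)

Q = 365612641/111233550 in ≈ 3.287 in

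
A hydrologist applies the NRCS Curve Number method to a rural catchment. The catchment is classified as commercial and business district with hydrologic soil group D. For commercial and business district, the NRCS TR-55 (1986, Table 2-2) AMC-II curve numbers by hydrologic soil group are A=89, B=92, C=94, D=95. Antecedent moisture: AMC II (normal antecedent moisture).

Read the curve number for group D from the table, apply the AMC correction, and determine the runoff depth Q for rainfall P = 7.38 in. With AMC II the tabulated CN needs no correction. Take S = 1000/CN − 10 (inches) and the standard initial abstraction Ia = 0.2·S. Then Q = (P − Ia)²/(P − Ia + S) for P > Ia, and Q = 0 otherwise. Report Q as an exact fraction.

NRCS table: commercial and business district, soil group D → CN(II) = 95
Average conditions: CN = 95 (no AMC adjustment).
Retention S: 1000/CN − 10 with CN=95.000 → S = 10/19 ≈ 0.526 in
Ia = 0.2S: 0.2·0.526 = 0.105 in (exactly 2/19)
P − Ia = 7.380 − 0.105 = 6911/950 ≈ 7.275 in (> 0, runoff occurs)
Q: (6911/950)² ÷ (7411/950) = 47761921/7040450 in (≈ 6.784 in)

Q = 47761921/7040450 in ≈ 6.784 in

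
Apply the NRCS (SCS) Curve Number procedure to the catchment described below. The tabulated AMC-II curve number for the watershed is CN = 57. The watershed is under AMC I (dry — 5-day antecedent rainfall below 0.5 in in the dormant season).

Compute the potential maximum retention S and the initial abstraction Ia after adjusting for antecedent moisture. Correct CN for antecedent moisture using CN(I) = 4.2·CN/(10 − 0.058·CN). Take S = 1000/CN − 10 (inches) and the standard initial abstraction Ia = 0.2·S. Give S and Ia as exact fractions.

S = 21500/1197 in ≈ 17.962 in; Ia = 4300/1197 in ≈ 3.592 in

Dry (AMC I): CN(I) = 4.2·57/(10 − 0.058·57) = (1197/5)/(3347/500) = 119700/3347 ≈ 35.763
Max retention: S = 1000/(119700/3347) − 10 = 21500/1197 in (≈ 17.962 in)
Ia = 0.2·(21500/1197) = 4300/1197 in ≈ 3.592 in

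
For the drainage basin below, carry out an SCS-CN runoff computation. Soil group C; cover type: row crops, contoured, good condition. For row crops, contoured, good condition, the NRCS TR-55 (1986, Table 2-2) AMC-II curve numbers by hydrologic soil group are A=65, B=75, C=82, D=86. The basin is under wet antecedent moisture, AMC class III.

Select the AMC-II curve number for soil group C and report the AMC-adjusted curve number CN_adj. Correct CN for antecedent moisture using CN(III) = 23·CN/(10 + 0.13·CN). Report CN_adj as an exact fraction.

CN_adj = 94300/1033 ≈ 91.288

NRCS table: row crops, contoured, good condition, soil group C → CN(II) = 82
Wet (AMC III): CN(III) = 23·82/(10 + 0.13·82) = 1886/(1033/50) = 94300/1033 ≈ 91.288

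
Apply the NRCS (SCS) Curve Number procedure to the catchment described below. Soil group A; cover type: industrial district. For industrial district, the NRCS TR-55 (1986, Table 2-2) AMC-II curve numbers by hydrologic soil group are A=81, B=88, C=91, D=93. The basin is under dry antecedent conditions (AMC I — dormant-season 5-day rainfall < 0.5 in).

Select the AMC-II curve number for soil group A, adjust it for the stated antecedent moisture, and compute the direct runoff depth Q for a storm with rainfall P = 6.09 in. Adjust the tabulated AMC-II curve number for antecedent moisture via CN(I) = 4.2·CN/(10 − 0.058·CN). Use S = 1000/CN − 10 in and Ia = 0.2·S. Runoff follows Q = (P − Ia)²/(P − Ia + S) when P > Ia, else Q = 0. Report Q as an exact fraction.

Q = 715562036281/305484120900 in ≈ 2.342 in

NRCS table: industrial district, soil group A → CN(II) = 81
Dry (AMC I): CN(I) = 4.2·81/(10 − 0.058·81) = (1701/5)/(2651/500) = 170100/2651 ≈ 64.164
S = 1000/(170100/2651) − 10 = 9500/1701 in ≈ 5.585 in
Initial abstraction Ia = S/5 = (9500/1701)/5 = 1900/1701 ≈ 1.117 in
Since P=6.090 > Ia=1.117: effective rainfall P−Ia = 845909/170100 in
Q: (845909/170100)² ÷ (1795909/170100) = 715562036281/305484120900 in (≈ 2.342 in)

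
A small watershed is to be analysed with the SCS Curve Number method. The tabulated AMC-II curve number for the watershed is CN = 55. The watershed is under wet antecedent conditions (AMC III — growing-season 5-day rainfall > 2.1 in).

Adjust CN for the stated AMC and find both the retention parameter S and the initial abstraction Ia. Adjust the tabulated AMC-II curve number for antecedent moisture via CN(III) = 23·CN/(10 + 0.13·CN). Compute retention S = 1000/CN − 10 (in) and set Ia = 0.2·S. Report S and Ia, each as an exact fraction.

S = 900/253 in ≈ 3.557 in; Ia = 180/253 in ≈ 0.711 in

CN(III) from CN(II)=55: (23·55)/(10 + 0.13·55) = 25300/343 ≈ 73.761
S = 1000/(25300/343) − 10 = 900/253 in ≈ 3.557 in
Initial abstraction Ia = S/5 = (900/253)/5 = 180/253 ≈ 0.711 in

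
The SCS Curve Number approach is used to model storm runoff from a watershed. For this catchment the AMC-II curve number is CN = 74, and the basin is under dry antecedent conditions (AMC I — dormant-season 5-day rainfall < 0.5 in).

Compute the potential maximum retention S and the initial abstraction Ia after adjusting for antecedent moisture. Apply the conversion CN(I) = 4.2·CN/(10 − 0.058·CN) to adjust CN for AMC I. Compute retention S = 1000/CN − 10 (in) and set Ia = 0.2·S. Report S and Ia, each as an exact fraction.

CN(I) from CN(II)=74: (4.2·74)/(10 − 0.058·74) = 77700/1427 ≈ 54.450
Retention S: 1000/CN − 10 with CN=54.450 → S = 6500/777 ≈ 8.366 in
Initial abstraction Ia = S/5 = (6500/777)/5 = 1300/777 ≈ 1.673 in

S = 6500/777 in ≈ 8.366 in; Ia = 1300/777 in ≈ 1.673 in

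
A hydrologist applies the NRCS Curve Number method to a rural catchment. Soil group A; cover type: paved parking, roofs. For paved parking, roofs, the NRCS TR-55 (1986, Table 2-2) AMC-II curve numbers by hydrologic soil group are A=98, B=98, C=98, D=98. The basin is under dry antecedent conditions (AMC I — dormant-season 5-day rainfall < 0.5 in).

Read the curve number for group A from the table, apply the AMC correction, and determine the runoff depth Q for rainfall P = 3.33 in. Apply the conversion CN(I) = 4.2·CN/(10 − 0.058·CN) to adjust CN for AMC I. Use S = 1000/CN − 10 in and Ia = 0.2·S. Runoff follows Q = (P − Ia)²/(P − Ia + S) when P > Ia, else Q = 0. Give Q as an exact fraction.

Q = 110660679649/39375405300 in ≈ 2.810 in

NRCS table: paved parking, roofs, soil group A → CN(II) = 98
CN(I) from CN(II)=98: (4.2·98)/(10 − 0.058·98) = 102900/1079 ≈ 95.366
Retention S: 1000/CN − 10 with CN=95.366 → S = 500/1029 ≈ 0.486 in
Ia = 0.2S: 0.2·0.486 = 0.097 in (exactly 100/1029)
Excess rainfall: 3.330 − 0.097 = 3.233 in; P > Ia so Q > 0
Q = (332657/102900)²/((332657/102900) + 500/1029) = (110660679649/10588410000)/(382657/102900) = 110660679649/39375405300 in ≈ 2.810 in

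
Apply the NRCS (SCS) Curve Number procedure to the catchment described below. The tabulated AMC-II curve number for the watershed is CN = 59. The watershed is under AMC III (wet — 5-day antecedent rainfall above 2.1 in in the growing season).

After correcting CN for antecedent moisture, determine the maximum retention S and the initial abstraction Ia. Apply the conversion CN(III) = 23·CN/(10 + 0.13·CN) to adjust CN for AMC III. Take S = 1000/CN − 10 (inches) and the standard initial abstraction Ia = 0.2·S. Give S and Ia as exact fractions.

S = 4100/1357 in ≈ 3.021 in; Ia = 820/1357 in ≈ 0.604 in

Adjust CN=59 to AMC III: 23·59/(10 + 0.13·59) → 1357 ÷ (1767/100) = 135700/1767 ≈ 76.797
Retention S: 1000/CN − 10 with CN=76.797 → S = 4100/1357 ≈ 3.021 in
Initial abstraction Ia = S/5 = (4100/1357)/5 = 820/1357 ≈ 0.604 in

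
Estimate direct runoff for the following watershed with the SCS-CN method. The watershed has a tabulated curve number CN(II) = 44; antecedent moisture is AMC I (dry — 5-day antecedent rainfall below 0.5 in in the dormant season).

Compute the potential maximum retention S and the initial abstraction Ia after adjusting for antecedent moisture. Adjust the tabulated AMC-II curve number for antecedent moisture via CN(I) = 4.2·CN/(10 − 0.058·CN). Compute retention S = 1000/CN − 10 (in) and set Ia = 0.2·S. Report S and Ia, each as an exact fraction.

S = 1000/33 in ≈ 30.303 in; Ia = 200/33 in ≈ 6.061 in

CN(I) from CN(II)=44: (4.2·44)/(10 − 0.058·44) = 3300/133 ≈ 24.812
Retention S: 1000/CN − 10 with CN=24.812 → S = 1000/33 ≈ 30.303 in
Ia = 0.2S: 0.2·30.303 = 6.061 in (exactly 200/33)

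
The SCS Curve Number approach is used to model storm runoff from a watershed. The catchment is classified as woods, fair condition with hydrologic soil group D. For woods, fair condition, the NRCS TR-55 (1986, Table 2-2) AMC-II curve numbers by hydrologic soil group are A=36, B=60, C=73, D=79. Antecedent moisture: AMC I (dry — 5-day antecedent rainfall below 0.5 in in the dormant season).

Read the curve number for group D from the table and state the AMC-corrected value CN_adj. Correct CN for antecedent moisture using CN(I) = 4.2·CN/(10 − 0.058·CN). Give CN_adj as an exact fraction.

CN_adj = 7900/129 ≈ 61.240

NRCS table: woods, fair condition, soil group D → CN(II) = 79
CN(I) from CN(II)=79: (4.2·79)/(10 − 0.058·79) = 7900/129 ≈ 61.240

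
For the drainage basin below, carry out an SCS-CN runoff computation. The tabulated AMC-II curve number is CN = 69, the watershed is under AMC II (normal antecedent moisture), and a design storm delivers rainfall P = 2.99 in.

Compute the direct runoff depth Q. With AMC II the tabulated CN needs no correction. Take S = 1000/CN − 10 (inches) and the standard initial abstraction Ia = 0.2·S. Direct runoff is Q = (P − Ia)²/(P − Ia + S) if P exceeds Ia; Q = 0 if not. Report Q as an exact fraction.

AMC II — tabulated CN = 69 applies directly.
S = 1000/69 − 10 = 310/69 in ≈ 4.493 in
Initial abstraction Ia = S/5 = (310/69)/5 = 62/69 ≈ 0.899 in
Since P=2.990 > Ia=0.899: effective rainfall P−Ia = 14431/6900 in
Q: (14431/6900)² ÷ (45431/6900) = 208253761/313473900 in (≈ 0.664 in)

Q = 208253761/313473900 in ≈ 0.664 in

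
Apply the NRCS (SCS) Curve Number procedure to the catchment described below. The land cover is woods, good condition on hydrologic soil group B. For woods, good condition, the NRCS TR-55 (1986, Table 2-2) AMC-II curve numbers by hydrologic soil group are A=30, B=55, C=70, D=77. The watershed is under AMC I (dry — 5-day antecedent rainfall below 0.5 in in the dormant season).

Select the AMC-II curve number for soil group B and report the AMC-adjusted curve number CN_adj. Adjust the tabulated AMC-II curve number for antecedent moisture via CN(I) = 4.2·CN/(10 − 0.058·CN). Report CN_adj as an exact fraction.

NRCS table: woods, good condition, soil group B → CN(II) = 55
Dry (AMC I): CN(I) = 4.2·55/(10 − 0.058·55) = 231/(681/100) = 7700/227 ≈ 33.921

CN_adj = 7700/227 ≈ 33.921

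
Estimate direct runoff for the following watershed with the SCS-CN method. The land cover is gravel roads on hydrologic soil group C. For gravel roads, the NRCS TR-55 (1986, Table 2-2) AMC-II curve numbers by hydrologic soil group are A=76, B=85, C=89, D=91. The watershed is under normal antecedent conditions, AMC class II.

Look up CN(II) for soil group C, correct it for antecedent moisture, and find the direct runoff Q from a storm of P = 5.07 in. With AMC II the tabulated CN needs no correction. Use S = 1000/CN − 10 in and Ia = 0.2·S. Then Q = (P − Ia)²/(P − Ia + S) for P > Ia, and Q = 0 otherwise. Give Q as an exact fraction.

NRCS table: gravel roads, soil group C → CN(II) = 89
Average conditions: CN = 89 (no AMC adjustment).
S = 1000/89 − 10 = 110/89 in ≈ 1.236 in
Initial abstraction Ia = S/5 = (110/89)/5 = 22/89 ≈ 0.247 in
P − Ia = 5.070 − 0.247 = 42923/8900 ≈ 4.823 in (> 0, runoff occurs)
Q = (42923/8900)²/((42923/8900) + 110/89) = (1842383929/79210000)/(53923/8900) = 1842383929/479914700 in ≈ 3.839 in

Q = 1842383929/479914700 in ≈ 3.839 in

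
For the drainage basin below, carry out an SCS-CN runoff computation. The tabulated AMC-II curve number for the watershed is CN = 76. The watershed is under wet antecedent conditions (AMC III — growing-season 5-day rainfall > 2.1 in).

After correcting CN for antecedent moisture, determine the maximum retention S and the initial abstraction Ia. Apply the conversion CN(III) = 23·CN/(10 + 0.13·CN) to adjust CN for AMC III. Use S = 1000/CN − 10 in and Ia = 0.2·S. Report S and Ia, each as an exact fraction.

Wet (AMC III): CN(III) = 23·76/(10 + 0.13·76) = 1748/(497/25) = 43700/497 ≈ 87.928
Max retention: S = 1000/(43700/497) − 10 = 600/437 in (≈ 1.373 in)
Initial abstraction Ia = S/5 = (600/437)/5 = 120/437 ≈ 0.275 in

S = 600/437 in ≈ 1.373 in; Ia = 120/437 in ≈ 0.275 in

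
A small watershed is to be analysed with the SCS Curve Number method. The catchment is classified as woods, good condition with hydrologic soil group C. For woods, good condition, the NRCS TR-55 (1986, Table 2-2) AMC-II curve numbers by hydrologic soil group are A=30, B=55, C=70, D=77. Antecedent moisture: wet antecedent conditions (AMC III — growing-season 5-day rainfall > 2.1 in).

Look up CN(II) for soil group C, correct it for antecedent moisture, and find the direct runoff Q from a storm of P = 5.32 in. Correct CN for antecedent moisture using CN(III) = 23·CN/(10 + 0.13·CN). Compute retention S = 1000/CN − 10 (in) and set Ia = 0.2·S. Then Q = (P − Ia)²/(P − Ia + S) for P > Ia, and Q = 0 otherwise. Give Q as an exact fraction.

Q = 396527569/110337325 in ≈ 3.594 in

NRCS table: woods, good condition, soil group C → CN(II) = 70
Wet (AMC III): CN(III) = 23·70/(10 + 0.13·70) = 1610/(191/10) = 16100/191 ≈ 84.293
Retention S: 1000/CN − 10 with CN=84.293 → S = 300/161 ≈ 1.863 in
Initial abstraction Ia = S/5 = (300/161)/5 = 60/161 ≈ 0.373 in
P − Ia = 5.320 − 0.373 = 19913/4025 ≈ 4.947 in (> 0, runoff occurs)
Q = (19913/4025)²/((19913/4025) + 300/161) = (396527569/16200625)/(27413/4025) = 396527569/110337325 in ≈ 3.594 in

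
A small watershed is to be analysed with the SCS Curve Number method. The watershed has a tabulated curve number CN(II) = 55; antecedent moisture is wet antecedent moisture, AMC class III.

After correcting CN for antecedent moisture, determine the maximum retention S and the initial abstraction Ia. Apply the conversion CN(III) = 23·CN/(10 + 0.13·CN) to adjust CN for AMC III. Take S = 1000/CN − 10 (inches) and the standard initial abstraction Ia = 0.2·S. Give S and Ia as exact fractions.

S = 900/253 in ≈ 3.557 in; Ia = 180/253 in ≈ 0.711 in

Wet (AMC III): CN(III) = 23·55/(10 + 0.13·55) = 1265/(343/20) = 25300/343 ≈ 73.761
S = 1000/(25300/343) − 10 = 900/253 in ≈ 3.557 in
Ia = 0.2S: 0.2·3.557 = 0.711 in (exactly 180/253)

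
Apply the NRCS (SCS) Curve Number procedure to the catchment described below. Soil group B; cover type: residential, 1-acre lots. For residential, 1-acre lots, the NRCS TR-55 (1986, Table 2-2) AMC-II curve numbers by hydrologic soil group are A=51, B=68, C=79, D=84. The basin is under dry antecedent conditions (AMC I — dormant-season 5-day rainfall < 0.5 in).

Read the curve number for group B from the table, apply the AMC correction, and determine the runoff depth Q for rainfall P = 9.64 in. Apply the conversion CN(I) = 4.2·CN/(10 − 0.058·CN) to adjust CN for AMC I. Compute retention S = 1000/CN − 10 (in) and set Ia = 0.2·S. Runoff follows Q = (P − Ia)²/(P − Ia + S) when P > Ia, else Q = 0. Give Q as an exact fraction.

Q = 4360885369/1481880225 in ≈ 2.943 in

NRCS table: residential, 1-acre lots, soil group B → CN(II) = 68
Dry (AMC I): CN(I) = 4.2·68/(10 − 0.058·68) = (1428/5)/(757/125) = 35700/757 ≈ 47.160
Max retention: S = 1000/(35700/757) − 10 = 4000/357 in (≈ 11.204 in)
Ia = 0.2S: 0.2·11.204 = 2.241 in (exactly 800/357)
Since P=9.640 > Ia=2.241: effective rainfall P−Ia = 66037/8925 in
Q: (66037/8925)² ÷ (166037/8925) = 4360885369/1481880225 in (≈ 2.943 in)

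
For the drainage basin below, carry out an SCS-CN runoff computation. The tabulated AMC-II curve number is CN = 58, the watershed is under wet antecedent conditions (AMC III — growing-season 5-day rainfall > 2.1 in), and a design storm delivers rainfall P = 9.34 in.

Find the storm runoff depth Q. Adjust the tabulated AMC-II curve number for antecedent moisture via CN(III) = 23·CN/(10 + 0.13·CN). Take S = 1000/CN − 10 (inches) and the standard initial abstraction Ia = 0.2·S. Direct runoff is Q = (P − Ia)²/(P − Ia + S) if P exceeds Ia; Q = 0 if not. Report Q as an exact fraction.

Q = 84383859121/13189558150 in ≈ 6.398 in

Adjust CN=58 to AMC III: 23·58/(10 + 0.13·58) → 1334 ÷ (877/50) = 66700/877 ≈ 76.055
Retention S: 1000/CN − 10 with CN=76.055 → S = 2100/667 ≈ 3.148 in
Ia = 0.2·(2100/667) = 420/667 in ≈ 0.630 in
P − Ia = 9.340 − 0.630 = 290489/33350 ≈ 8.710 in (> 0, runoff occurs)
Q: (290489/33350)² ÷ (395489/33350) = 84383859121/13189558150 in (≈ 6.398 in)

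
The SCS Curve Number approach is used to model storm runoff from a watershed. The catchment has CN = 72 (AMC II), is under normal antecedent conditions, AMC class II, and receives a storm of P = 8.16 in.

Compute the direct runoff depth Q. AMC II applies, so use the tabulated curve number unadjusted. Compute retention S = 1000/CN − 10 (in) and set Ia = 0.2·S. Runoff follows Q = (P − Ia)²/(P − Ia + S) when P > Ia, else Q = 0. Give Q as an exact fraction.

AMC II — tabulated CN = 72 applies directly.
Retention S: 1000/CN − 10 with CN=72.000 → S = 35/9 ≈ 3.889 in
Ia = 0.2·(35/9) = 7/9 in ≈ 0.778 in
Excess rainfall: 8.160 − 0.778 = 7.382 in; P > Ia so Q > 0
Q = (1661/225)²/((1661/225) + 35/9) = (2758921/50625)/(2536/225) = 2758921/570600 in ≈ 4.835 in

Q = 2758921/570600 in ≈ 4.835 in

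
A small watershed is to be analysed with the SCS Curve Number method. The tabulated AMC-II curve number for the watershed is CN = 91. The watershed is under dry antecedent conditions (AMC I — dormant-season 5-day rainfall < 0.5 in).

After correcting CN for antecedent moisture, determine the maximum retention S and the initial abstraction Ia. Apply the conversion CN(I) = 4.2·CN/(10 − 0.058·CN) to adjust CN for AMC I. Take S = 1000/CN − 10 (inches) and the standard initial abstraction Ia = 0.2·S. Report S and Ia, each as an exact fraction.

Adjust CN=91 to AMC I: 4.2·91/(10 − 0.058·91) → (1911/5) ÷ (2361/500) = 63700/787 ≈ 80.940
S = 1000/(63700/787) − 10 = 1500/637 in ≈ 2.355 in
Ia = 0.2S: 0.2·2.355 = 0.471 in (exactly 300/637)

S = 1500/637 in ≈ 2.355 in; Ia = 300/637 in ≈ 0.471 in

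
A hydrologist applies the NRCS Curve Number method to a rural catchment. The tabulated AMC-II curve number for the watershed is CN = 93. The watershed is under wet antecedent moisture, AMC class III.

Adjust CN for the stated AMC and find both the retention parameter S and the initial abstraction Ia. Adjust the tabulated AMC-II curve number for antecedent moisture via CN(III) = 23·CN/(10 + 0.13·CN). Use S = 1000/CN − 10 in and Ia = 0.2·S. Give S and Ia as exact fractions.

S = 700/2139 in ≈ 0.327 in; Ia = 140/2139 in ≈ 0.065 in

CN(III) from CN(II)=93: (23·93)/(10 + 0.13·93) = 213900/2209 ≈ 96.831
S = 1000/(213900/2209) − 10 = 700/2139 in ≈ 0.327 in
Ia = 0.2·(700/2139) = 140/2139 in ≈ 0.065 in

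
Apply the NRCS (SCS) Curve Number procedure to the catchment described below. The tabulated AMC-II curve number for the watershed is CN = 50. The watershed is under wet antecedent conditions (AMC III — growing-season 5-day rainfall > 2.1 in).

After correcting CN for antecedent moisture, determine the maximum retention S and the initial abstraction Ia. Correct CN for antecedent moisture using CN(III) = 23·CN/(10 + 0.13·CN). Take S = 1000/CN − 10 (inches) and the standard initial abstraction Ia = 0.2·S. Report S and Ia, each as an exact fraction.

S = 100/23 in ≈ 4.348 in; Ia = 20/23 in ≈ 0.870 in

Adjust CN=50 to AMC III: 23·50/(10 + 0.13·50) → 1150 ÷ (33/2) = 2300/33 ≈ 69.697
S = 1000/(2300/33) − 10 = 100/23 in ≈ 4.348 in
Ia = 0.2S: 0.2·4.348 = 0.870 in (exactly 20/23)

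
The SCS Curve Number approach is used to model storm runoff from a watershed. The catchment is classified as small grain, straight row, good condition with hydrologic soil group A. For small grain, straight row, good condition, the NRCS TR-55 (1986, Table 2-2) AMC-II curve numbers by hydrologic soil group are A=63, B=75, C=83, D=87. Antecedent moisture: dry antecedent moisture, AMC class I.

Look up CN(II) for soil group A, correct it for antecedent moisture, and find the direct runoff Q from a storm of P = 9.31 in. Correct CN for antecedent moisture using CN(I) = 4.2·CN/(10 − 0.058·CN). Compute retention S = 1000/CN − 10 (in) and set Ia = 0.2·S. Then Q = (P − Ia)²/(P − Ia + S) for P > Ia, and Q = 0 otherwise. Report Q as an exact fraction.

Q = 742549294369/358759629900 in ≈ 2.070 in

NRCS table: small grain, straight row, good condition, soil group A → CN(II) = 63
Dry (AMC I): CN(I) = 4.2·63/(10 − 0.058·63) = (1323/5)/(3173/500) = 132300/3173 ≈ 41.696
S = 1000/(132300/3173) − 10 = 18500/1323 in ≈ 13.983 in
Ia = 0.2S: 0.2·13.983 = 2.797 in (exactly 3700/1323)
P − Ia = 9.310 − 2.797 = 861713/132300 ≈ 6.513 in (> 0, runoff occurs)
Q: (861713/132300)² ÷ (2711713/132300) = 742549294369/358759629900 in (≈ 2.070 in)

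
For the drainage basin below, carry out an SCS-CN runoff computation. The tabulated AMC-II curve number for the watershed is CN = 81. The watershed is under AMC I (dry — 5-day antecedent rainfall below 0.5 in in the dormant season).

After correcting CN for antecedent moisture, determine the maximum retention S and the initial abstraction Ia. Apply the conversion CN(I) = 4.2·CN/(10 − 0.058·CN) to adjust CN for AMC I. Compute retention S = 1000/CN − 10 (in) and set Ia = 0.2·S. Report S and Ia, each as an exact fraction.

CN(I) from CN(II)=81: (4.2·81)/(10 − 0.058·81) = 170100/2651 ≈ 64.164
Retention S: 1000/CN − 10 with CN=64.164 → S = 9500/1701 ≈ 5.585 in
Ia = 0.2S: 0.2·5.585 = 1.117 in (exactly 1900/1701)

S = 9500/1701 in ≈ 5.585 in; Ia = 1900/1701 in ≈ 1.117 in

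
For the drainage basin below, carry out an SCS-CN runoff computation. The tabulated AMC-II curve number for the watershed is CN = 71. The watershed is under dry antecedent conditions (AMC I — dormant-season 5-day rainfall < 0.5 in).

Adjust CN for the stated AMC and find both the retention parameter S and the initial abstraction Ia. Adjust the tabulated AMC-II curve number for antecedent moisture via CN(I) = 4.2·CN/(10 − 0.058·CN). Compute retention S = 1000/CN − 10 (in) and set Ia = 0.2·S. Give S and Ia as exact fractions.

Adjust CN=71 to AMC I: 4.2·71/(10 − 0.058·71) → (1491/5) ÷ (2941/500) = 149100/2941 ≈ 50.697
Max retention: S = 1000/(149100/2941) − 10 = 14500/1491 in (≈ 9.725 in)
Ia = 0.2·(14500/1491) = 2900/1491 in ≈ 1.945 in

S = 14500/1491 in ≈ 9.725 in; Ia = 2900/1491 in ≈ 1.945 in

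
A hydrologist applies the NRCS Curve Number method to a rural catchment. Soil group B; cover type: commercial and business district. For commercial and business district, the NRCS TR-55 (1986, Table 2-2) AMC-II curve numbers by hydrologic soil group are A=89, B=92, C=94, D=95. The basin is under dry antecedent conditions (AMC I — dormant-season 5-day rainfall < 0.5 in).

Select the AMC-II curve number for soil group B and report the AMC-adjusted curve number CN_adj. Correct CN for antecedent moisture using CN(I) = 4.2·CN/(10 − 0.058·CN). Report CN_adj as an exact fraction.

CN_adj = 48300/583 ≈ 82.847

NRCS table: commercial and business district, soil group B → CN(II) = 92
Dry (AMC I): CN(I) = 4.2·92/(10 − 0.058·92) = (1932/5)/(583/125) = 48300/583 ≈ 82.847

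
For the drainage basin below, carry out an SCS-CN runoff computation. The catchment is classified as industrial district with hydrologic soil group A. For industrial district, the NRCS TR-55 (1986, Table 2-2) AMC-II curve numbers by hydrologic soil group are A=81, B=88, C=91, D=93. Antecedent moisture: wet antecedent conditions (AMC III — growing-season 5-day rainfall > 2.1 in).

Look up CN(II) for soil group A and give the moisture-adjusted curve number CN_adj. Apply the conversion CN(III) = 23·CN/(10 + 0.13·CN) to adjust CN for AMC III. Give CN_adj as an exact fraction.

NRCS table: industrial district, soil group A → CN(II) = 81
Adjust CN=81 to AMC III: 23·81/(10 + 0.13·81) → 1863 ÷ (2053/100) = 186300/2053 ≈ 90.745

CN_adj = 186300/2053 ≈ 90.745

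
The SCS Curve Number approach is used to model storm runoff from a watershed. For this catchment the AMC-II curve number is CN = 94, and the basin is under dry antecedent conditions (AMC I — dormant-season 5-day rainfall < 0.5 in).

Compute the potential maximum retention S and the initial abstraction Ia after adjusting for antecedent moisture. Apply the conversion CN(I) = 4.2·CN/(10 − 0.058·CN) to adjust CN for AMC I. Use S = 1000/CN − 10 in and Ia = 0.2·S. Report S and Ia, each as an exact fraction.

S = 500/329 in ≈ 1.520 in; Ia = 100/329 in ≈ 0.304 in

Dry (AMC I): CN(I) = 4.2·94/(10 − 0.058·94) = (1974/5)/(1137/250) = 32900/379 ≈ 86.807
Max retention: S = 1000/(32900/379) − 10 = 500/329 in (≈ 1.520 in)
Ia = 0.2·(500/329) = 100/329 in ≈ 0.304 in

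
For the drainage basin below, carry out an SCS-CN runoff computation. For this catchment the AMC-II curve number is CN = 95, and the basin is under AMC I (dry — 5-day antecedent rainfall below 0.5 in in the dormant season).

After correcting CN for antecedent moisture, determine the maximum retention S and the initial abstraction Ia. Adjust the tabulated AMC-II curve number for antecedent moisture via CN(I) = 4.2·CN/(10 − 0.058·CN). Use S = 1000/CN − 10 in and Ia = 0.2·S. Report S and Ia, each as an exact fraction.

S = 500/399 in ≈ 1.253 in; Ia = 100/399 in ≈ 0.251 in

Adjust CN=95 to AMC I: 4.2·95/(10 − 0.058·95) → 399 ÷ (449/100) = 39900/449 ≈ 88.864
Max retention: S = 1000/(39900/449) − 10 = 500/399 in (≈ 1.253 in)
Initial abstraction Ia = S/5 = (500/399)/5 = 100/399 ≈ 0.251 in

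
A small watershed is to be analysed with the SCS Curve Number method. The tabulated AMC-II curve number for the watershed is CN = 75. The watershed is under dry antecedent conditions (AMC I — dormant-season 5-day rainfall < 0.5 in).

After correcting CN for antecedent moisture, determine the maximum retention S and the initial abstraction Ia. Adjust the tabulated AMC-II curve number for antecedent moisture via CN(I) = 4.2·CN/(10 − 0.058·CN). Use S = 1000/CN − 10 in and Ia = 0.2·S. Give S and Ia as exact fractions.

Adjust CN=75 to AMC I: 4.2·75/(10 − 0.058·75) → 315 ÷ (113/20) = 6300/113 ≈ 55.752
Retention S: 1000/CN − 10 with CN=55.752 → S = 500/63 ≈ 7.937 in
Ia = 0.2S: 0.2·7.937 = 1.587 in (exactly 100/63)

S = 500/63 in ≈ 7.937 in; Ia = 100/63 in ≈ 1.587 in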